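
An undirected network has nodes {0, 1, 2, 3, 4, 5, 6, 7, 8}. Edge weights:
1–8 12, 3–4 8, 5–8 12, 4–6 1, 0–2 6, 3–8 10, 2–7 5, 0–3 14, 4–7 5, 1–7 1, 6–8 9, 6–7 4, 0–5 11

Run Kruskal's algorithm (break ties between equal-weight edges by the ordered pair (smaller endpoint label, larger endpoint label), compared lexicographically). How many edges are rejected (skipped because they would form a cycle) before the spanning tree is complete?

Kruskal: consider edges lightest-first.
1–7 (1): add — endpoints in different components.
4–6 (1): add — endpoints in different components.
6–7 (4): add — endpoints in different components.
2–7 (5): add — endpoints in different components.
4–7 (5): skip — 4 and 7 already connected.
0–2 (6): add — endpoints in different components.
3–4 (8): add — endpoints in different components.
6–8 (9): add — endpoints in different components.
3–8 (10): skip — 3 and 8 already connected.
0–5 (11): add — endpoints in different components.
Edges rejected before the tree was complete: 2.

2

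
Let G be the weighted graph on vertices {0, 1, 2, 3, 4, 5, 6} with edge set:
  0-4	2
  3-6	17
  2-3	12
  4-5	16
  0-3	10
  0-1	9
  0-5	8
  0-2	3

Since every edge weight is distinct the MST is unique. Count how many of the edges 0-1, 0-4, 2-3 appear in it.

Kruskal: consider edges lightest-first.
0-4 (2): add. Components now {0,4} {1} {2} {3} {5} {6}
0-2 (3): add. Components now {0,2,4} {1} {3} {5} {6}
0-5 (8): add. Components now {0,2,4,5} {1} {3} {6}
0-1 (9): add. Components now {0,1,2,4,5} {3} {6}
0-3 (10): add. Components now {0,1,2,3,4,5} {6}
2-3 (12): skip — 2 and 3 already connected.
4-5 (16): skip — 4 and 5 already connected.
3-6 (17): add. Components now {0,1,2,3,4,5,6}
MST edge set: {0-4, 0-2, 0-5, 0-1, 0-3, 3-6}.
Of the listed edges, {0-1, 0-4} are in the MST → 2.

2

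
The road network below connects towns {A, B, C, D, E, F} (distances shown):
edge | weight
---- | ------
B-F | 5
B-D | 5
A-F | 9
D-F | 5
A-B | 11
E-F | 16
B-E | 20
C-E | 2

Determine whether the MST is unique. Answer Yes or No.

Sort edges by weight, then run Kruskal:
C-E (2): add — endpoints in different components.
B-D (5): add — endpoints in different components.
B-F (5): add — endpoints in different components.
D-F (5): skip — D and F already connected.
A-F (9): add — endpoints in different components.
A-B (11): skip — A and B already connected.
E-F (16): add — endpoints in different components.
Non-tree edge D-F has weight 5, equal to the heaviest edge on its tree cycle — swapping gives another MST of the same weight. Not unique.

No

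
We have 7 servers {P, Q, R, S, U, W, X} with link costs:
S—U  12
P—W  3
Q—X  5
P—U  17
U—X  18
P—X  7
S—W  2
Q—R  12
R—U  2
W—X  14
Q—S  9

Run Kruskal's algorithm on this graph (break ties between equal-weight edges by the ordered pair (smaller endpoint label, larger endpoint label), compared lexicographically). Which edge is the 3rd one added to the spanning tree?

Kruskal's algorithm — process edges by increasing weight (ties by edge label):
R—U (2): add. Components now {W} {Q} {P} {S} {X} {R,U}
S—W (2): add. Components now {S,W} {Q} {P} {X} {R,U}
P—W (3): add. Components now {P,S,W} {Q} {X} {R,U}
Q—X (5): add. Components now {P,S,W} {Q,X} {R,U}
P—X (7): add. Components now {P,Q,S,W,X} {R,U}
Q—S (9): skip — Q and S already connected.
Q—R (12): add. Components now {P,Q,R,S,U,W,X}
The 3rd edge added is P—W.

P-W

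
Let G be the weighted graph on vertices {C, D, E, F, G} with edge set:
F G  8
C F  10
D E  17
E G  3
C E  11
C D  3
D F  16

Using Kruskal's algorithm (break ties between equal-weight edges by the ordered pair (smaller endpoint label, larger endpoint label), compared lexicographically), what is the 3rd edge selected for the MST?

F-G

Kruskal: consider edges lightest-first.
C D (3): add. Components now {C,D} {E} {F} {G}
E G (3): add. Components now {C,D} {E,G} {F}
F G (8): add. Components now {C,D} {E,F,G}
C F (10): add. Components now {C,D,E,F,G}
The 3rd edge added is F G.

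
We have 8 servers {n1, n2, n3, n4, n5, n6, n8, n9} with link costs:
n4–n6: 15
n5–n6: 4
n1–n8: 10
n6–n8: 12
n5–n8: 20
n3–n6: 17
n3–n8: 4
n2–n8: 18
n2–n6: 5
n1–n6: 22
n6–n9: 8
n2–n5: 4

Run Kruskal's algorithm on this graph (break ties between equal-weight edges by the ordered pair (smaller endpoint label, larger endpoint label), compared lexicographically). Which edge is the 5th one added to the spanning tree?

Kruskal's algorithm — process edges by increasing weight (ties by edge label):
n2–n5 (4): add — endpoints in different components.
n3–n8 (4): add — endpoints in different components.
n5–n6 (4): add — endpoints in different components.
n2–n6 (5): skip — n6 and n2 already connected.
n6–n9 (8): add — endpoints in different components.
n1–n8 (10): add — endpoints in different components.
n6–n8 (12): add — endpoints in different components.
n4–n6 (15): add — endpoints in different components.
The 5th edge added is n1–n8.

n1-n8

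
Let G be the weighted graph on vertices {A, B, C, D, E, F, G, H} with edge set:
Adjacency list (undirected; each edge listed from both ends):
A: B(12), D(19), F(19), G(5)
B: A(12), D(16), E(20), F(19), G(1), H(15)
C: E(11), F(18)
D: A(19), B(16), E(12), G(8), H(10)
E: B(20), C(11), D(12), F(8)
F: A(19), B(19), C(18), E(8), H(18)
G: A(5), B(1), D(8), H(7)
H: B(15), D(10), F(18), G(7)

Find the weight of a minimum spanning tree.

52

Sort edges by weight, then run Kruskal:
B-G (1): add — endpoints in different components.
A-G (5): add — endpoints in different components.
G-H (7): add — endpoints in different components.
D-G (8): add — endpoints in different components.
E-F (8): add — endpoints in different components.
D-H (10): skip — D and H already connected.
C-E (11): add — endpoints in different components.
A-B (12): skip — A and B already connected.
D-E (12): add — endpoints in different components.
MST edges: B-G, A-G, G-H, D-G, E-F, C-E, D-E; total weight 1+5+7+8+8+11+12 = 52.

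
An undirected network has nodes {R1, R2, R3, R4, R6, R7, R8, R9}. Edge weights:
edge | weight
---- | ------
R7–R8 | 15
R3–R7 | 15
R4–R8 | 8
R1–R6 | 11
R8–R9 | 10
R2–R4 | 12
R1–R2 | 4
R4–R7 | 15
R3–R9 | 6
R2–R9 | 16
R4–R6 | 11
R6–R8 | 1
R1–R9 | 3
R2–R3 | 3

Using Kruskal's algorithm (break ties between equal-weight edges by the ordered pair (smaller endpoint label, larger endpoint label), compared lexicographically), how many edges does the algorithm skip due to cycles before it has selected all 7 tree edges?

4

Sort edges by weight, then run Kruskal:
R6–R8 (1): add — endpoints in different components.
R1–R9 (3): add — endpoints in different components.
R2–R3 (3): add — endpoints in different components.
R1–R2 (4): add — endpoints in different components.
R3–R9 (6): skip — R9 and R3 already connected.
R4–R8 (8): add — endpoints in different components.
R8–R9 (10): add — endpoints in different components.
R1–R6 (11): skip — R1 and R6 already connected.
R4–R6 (11): skip — R6 and R4 already connected.
R2–R4 (12): skip — R4 and R2 already connected.
R3–R7 (15): add — endpoints in different components.
Edges rejected before the tree was complete: 4.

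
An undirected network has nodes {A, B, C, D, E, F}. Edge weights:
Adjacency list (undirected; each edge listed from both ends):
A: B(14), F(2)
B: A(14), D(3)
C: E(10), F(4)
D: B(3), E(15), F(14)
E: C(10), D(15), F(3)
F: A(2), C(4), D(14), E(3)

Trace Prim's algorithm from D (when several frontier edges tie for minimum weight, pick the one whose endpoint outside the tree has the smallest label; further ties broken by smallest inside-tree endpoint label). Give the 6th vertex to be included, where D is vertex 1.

Prim, starting at D.
Step 1: cheapest edge leaving the tree is B—D (3); add B.
Step 2: cheapest edge leaving the tree is A—B (14); add A.
Step 3: cheapest edge leaving the tree is A—F (2); add F.
Step 4: cheapest edge leaving the tree is E—F (3); add E.
Step 5: cheapest edge leaving the tree is C—F (4); add C.
Vertex order: D, B, A, F, E, C. The 6th vertex is C.

C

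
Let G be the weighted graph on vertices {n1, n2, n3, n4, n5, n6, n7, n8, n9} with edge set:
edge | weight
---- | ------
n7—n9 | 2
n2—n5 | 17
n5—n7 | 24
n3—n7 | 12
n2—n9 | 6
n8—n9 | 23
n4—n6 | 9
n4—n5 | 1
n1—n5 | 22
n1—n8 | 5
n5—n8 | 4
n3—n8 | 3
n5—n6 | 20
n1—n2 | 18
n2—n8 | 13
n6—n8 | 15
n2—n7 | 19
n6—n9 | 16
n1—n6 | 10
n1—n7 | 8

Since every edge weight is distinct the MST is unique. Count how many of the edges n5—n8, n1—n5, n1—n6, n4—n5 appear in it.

Kruskal: consider edges lightest-first.
n4—n5 (1): add — endpoints in different components.
n7—n9 (2): add — endpoints in different components.
n3—n8 (3): add — endpoints in different components.
n5—n8 (4): add — endpoints in different components.
n1—n8 (5): add — endpoints in different components.
n2—n9 (6): add — endpoints in different components.
n1—n7 (8): add — endpoints in different components.
n4—n6 (9): add — endpoints in different components.
MST edge set: {n4—n5, n7—n9, n3—n8, n5—n8, n1—n8, n2—n9, n1—n7, n4—n6}.
Of the listed edges, {n5—n8, n4—n5} are in the MST → 2.

2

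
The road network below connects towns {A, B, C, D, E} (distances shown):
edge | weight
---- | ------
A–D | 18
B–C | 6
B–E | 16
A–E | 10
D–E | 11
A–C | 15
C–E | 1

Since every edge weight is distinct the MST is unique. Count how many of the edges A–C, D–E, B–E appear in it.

1

Kruskal: consider edges lightest-first.
C–E (1): add — endpoints in different components.
B–C (6): add — endpoints in different components.
A–E (10): add — endpoints in different components.
D–E (11): add — endpoints in different components.
MST edge set: {C–E, B–C, A–E, D–E}.
Of the listed edges, {D–E} are in the MST → 1.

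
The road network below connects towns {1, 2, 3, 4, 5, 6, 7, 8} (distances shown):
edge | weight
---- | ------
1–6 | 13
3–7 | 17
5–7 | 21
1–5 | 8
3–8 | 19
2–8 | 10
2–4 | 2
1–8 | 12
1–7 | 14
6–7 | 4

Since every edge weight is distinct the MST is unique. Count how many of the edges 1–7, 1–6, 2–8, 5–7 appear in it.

Kruskal: consider edges lightest-first.
2–4 (2): add — endpoints in different components.
6–7 (4): add — endpoints in different components.
1–5 (8): add — endpoints in different components.
2–8 (10): add — endpoints in different components.
1–8 (12): add — endpoints in different components.
1–6 (13): add — endpoints in different components.
1–7 (14): skip — 1 and 7 already connected.
3–7 (17): add — endpoints in different components.
MST edge set: {2–4, 6–7, 1–5, 2–8, 1–8, 1–6, 3–7}.
Of the listed edges, {1–6, 2–8} are in the MST → 2.

2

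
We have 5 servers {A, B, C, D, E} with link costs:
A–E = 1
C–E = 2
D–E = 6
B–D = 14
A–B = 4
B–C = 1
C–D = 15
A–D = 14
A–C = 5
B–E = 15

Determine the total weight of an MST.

Kruskal's algorithm — process edges by increasing weight (ties by edge label):
A–E (1): add. Components now {A,E} {B} {C} {D}
B–C (1): add. Components now {A,E} {B,C} {D}
C–E (2): add. Components now {A,B,C,E} {D}
A–B (4): skip — A and B already connected.
A–C (5): skip — A and C already connected.
D–E (6): add. Components now {A,B,C,D,E}
MST edges: A–E, B–C, C–E, D–E; total weight 1+1+2+6 = 10.

10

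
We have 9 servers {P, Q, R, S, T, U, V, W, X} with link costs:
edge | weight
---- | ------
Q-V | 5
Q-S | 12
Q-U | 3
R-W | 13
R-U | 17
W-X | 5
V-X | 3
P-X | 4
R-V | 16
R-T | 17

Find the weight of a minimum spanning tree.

62

Sort edges by weight, then run Kruskal:
Q-U (3): add — endpoints in different components.
V-X (3): add — endpoints in different components.
P-X (4): add — endpoints in different components.
Q-V (5): add — endpoints in different components.
W-X (5): add — endpoints in different components.
Q-S (12): add — endpoints in different components.
R-W (13): add — endpoints in different components.
R-V (16): skip — V and R already connected.
R-T (17): add — endpoints in different components.
MST edges: Q-U, V-X, P-X, Q-V, W-X, Q-S, R-W, R-T; total weight 3+3+4+5+5+12+13+17 = 62.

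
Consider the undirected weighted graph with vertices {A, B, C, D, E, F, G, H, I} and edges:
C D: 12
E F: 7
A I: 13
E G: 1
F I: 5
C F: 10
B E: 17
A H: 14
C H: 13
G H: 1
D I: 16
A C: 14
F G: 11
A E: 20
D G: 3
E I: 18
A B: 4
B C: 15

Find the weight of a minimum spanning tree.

Sort edges by weight, then run Kruskal:
E G (1): add — endpoints in different components.
G H (1): add — endpoints in different components.
D G (3): add — endpoints in different components.
A B (4): add — endpoints in different components.
F I (5): add — endpoints in different components.
E F (7): add — endpoints in different components.
C F (10): add — endpoints in different components.
F G (11): skip — F and G already connected.
C D (12): skip — C and D already connected.
A I (13): add — endpoints in different components.
MST edges: E G, G H, D G, A B, F I, E F, C F, A I; total weight 1+1+3+4+5+7+10+13 = 44.

44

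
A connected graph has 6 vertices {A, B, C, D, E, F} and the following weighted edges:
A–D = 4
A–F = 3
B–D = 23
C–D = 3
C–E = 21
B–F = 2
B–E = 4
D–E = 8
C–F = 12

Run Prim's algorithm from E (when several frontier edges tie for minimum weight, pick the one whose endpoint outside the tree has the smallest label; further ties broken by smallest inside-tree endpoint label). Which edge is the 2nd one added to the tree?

Prim, starting at E.
Step 1: frontier [B–E 4, D–E 8, C–E 21] → take B–E (4); add B.
Step 2: frontier [B–F 2, B–D 23, D–E 8, C–E 21] → take B–F (2); add F.
Step 3: frontier [B–D 23, D–E 8, C–E 21, A–F 3, C–F 12] → take A–F (3); add A.
Step 4: frontier [A–D 4, B–D 23, D–E 8, C–E 21, C–F 12] → take A–D (4); add D.
Step 5: frontier [C–D 3, C–E 21, C–F 12] → take C–D (3); add C.
The 2nd edge added is B–F.

B-F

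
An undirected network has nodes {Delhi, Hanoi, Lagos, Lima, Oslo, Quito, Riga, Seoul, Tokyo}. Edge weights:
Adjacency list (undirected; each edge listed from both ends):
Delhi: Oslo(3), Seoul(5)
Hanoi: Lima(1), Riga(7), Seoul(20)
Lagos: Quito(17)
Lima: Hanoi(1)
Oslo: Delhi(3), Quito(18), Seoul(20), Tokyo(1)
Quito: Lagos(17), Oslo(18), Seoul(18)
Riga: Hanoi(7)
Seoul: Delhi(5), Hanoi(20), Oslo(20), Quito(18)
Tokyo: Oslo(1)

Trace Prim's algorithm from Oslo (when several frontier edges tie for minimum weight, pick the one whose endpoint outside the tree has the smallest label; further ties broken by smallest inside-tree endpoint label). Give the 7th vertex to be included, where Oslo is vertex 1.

Prim, starting at Oslo.
Step 1: cheapest edge leaving the tree is Oslo Tokyo (1); add Tokyo.
Step 2: cheapest edge leaving the tree is Delhi Oslo (3); add Delhi.
Step 3: cheapest edge leaving the tree is Delhi Seoul (5); add Seoul.
Step 4: cheapest edge leaving the tree is Oslo Quito (18); add Quito.
Step 5: cheapest edge leaving the tree is Lagos Quito (17); add Lagos.
Step 6: cheapest edge leaving the tree is Hanoi Seoul (20); add Hanoi.
Step 7: cheapest edge leaving the tree is Hanoi Lima (1); add Lima.
Step 8: cheapest edge leaving the tree is Hanoi Riga (7); add Riga.
Vertex order: Oslo, Tokyo, Delhi, Seoul, Quito, Lagos, Hanoi, Lima, Riga. The 7th vertex is Hanoi.

Hanoi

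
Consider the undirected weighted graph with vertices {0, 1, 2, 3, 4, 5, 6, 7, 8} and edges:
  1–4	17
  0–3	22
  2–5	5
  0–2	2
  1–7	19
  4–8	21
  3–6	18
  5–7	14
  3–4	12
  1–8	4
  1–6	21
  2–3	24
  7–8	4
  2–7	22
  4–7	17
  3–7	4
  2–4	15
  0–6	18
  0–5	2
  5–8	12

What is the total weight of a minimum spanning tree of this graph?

58

Prim's algorithm from 4:
Step 1: cheapest edge leaving the tree is 3–4 (12); add 3.
Step 2: cheapest edge leaving the tree is 3–7 (4); add 7.
Step 3: cheapest edge leaving the tree is 7–8 (4); add 8.
Step 4: cheapest edge leaving the tree is 1–8 (4); add 1.
Step 5: cheapest edge leaving the tree is 5–8 (12); add 5.
Step 6: cheapest edge leaving the tree is 0–5 (2); add 0.
Step 7: cheapest edge leaving the tree is 0–2 (2); add 2.
Step 8: cheapest edge leaving the tree is 0–6 (18); add 6.
MST edges: 3–4, 3–7, 7–8, 1–8, 5–8, 0–5, 0–2, 0–6; total weight 12+4+4+4+12+2+2+18 = 58.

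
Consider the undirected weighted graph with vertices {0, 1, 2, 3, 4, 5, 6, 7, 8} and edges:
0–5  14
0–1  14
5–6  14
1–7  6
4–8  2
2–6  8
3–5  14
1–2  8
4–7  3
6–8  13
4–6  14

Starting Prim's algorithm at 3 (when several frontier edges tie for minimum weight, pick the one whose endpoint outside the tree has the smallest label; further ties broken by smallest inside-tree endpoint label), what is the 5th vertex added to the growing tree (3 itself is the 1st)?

7

Grow the tree from 3 using Prim:
Step 1: cheapest edge leaving the tree is 3–5 (14); add 5.
Step 2: cheapest edge leaving the tree is 0–5 (14); add 0.
Step 3: cheapest edge leaving the tree is 0–1 (14); add 1.
Step 4: cheapest edge leaving the tree is 1–7 (6); add 7.
Step 5: cheapest edge leaving the tree is 4–7 (3); add 4.
Step 6: cheapest edge leaving the tree is 4–8 (2); add 8.
Step 7: cheapest edge leaving the tree is 1–2 (8); add 2.
Step 8: cheapest edge leaving the tree is 2–6 (8); add 6.
Vertex order: 3, 5, 0, 1, 7, 4, 8, 2, 6. The 5th vertex is 7.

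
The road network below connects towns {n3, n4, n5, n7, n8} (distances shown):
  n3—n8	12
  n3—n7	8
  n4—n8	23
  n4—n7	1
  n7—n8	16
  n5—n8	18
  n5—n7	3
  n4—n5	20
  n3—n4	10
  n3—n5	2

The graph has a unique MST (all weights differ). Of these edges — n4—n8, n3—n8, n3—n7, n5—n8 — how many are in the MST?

1

Kruskal's algorithm — process edges by increasing weight (ties by edge label):
n4—n7 (1): add — endpoints in different components.
n3—n5 (2): add — endpoints in different components.
n5—n7 (3): add — endpoints in different components.
n3—n7 (8): skip — n7 and n3 already connected.
n3—n4 (10): skip — n4 and n3 already connected.
n3—n8 (12): add — endpoints in different components.
MST edge set: {n4—n7, n3—n5, n5—n7, n3—n8}.
Of the listed edges, {n3—n8} are in the MST → 1.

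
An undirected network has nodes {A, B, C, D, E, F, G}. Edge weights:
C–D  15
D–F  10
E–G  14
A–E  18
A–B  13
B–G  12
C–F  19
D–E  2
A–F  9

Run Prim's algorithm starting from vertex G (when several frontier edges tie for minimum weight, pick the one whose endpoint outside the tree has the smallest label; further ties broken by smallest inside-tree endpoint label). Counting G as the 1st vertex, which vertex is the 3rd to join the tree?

Grow the tree from G using Prim:
Step 1: frontier [B–G 12, E–G 14] → take B–G (12); add B.
Step 2: frontier [A–B 13, E–G 14] → take A–B (13); add A.
Step 3: frontier [A–F 9, A–E 18, E–G 14] → take A–F (9); add F.
Step 4: frontier [A–E 18, D–F 10, C–F 19, E–G 14] → take D–F (10); add D.
Step 5: frontier [A–E 18, D–E 2, C–D 15, C–F 19, E–G 14] → take D–E (2); add E.
Step 6: frontier [C–D 15, C–F 19] → take C–D (15); add C.
Vertex order: G, B, A, F, D, E, C. The 3rd vertex is A.

A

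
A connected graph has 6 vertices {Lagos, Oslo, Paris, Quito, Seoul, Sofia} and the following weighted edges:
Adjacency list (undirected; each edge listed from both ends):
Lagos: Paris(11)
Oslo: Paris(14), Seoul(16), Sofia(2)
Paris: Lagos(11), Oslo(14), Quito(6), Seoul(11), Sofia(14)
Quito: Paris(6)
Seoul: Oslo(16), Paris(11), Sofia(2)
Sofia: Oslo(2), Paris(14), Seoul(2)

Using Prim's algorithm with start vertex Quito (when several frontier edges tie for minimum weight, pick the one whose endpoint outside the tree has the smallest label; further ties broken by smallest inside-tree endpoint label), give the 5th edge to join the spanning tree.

Oslo-Sofia

Prim, starting at Quito.
Step 1: frontier [Paris Quito 6] → take Paris Quito (6); add Paris.
Step 2: frontier [Lagos Paris 11, Paris Seoul 11, Oslo Paris 14, Paris Sofia 14] → take Lagos Paris (11); add Lagos.
Step 3: frontier [Paris Seoul 11, Oslo Paris 14, Paris Sofia 14] → take Paris Seoul (11); add Seoul.
Step 4: frontier [Oslo Paris 14, Paris Sofia 14, Seoul Sofia 2, Oslo Seoul 16] → take Seoul Sofia (2); add Sofia.
Step 5: frontier [Oslo Paris 14, Oslo Seoul 16, Oslo Sofia 2] → take Oslo Sofia (2); add Oslo.
The 5th edge added is Oslo Sofia.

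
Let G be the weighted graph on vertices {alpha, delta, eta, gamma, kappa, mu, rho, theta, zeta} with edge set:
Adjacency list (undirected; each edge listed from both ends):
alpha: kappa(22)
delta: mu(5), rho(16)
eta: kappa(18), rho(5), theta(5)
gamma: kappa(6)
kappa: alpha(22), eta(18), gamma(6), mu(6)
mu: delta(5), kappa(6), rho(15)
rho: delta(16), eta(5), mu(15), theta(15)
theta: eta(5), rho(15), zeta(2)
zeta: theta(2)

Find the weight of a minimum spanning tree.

Sort edges by weight, then run Kruskal:
theta–zeta (2): add — endpoints in different components.
delta–mu (5): add — endpoints in different components.
eta–rho (5): add — endpoints in different components.
eta–theta (5): add — endpoints in different components.
gamma–kappa (6): add — endpoints in different components.
kappa–mu (6): add — endpoints in different components.
mu–rho (15): add — endpoints in different components.
rho–theta (15): skip — rho and theta already connected.
delta–rho (16): skip — delta and rho already connected.
eta–kappa (18): skip — kappa and eta already connected.
alpha–kappa (22): add — endpoints in different components.
MST edges: theta–zeta, delta–mu, eta–rho, eta–theta, gamma–kappa, kappa–mu, mu–rho, alpha–kappa; total weight 2+5+5+5+6+6+15+22 = 66.

66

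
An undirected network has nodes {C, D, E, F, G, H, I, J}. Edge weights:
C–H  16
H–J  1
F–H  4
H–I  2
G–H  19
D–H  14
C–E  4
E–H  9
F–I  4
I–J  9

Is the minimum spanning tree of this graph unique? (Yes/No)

No

Kruskal's algorithm — process edges by increasing weight (ties by edge label):
H–J (1): add — endpoints in different components.
H–I (2): add — endpoints in different components.
C–E (4): add — endpoints in different components.
F–H (4): add — endpoints in different components.
F–I (4): skip — F and I already connected.
E–H (9): add — endpoints in different components.
I–J (9): skip — I and J already connected.
D–H (14): add — endpoints in different components.
C–H (16): skip — C and H already connected.
G–H (19): add — endpoints in different components.
Non-tree edge F–I has weight 4, equal to the heaviest edge on its tree cycle — swapping gives another MST of the same weight. Not unique.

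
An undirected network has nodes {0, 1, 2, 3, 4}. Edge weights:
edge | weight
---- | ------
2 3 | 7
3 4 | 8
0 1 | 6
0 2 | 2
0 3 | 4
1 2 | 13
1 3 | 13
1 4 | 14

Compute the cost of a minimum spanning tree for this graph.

20

Grow the tree from 4 using Prim:
Step 1: cheapest edge leaving the tree is 3 4 (8); add 3.
Step 2: cheapest edge leaving the tree is 0 3 (4); add 0.
Step 3: cheapest edge leaving the tree is 0 2 (2); add 2.
Step 4: cheapest edge leaving the tree is 0 1 (6); add 1.
MST edges: 3 4, 0 3, 0 2, 0 1; total weight 8+4+2+6 = 20.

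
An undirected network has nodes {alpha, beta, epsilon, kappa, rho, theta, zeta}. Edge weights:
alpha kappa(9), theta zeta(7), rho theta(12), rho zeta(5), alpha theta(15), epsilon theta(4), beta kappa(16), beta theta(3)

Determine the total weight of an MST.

Sort edges by weight, then run Kruskal:
beta theta (3): add. Components now {alpha} {beta,theta} {rho} {epsilon} {kappa} {zeta}
epsilon theta (4): add. Components now {alpha} {beta,epsilon,theta} {rho} {kappa} {zeta}
rho zeta (5): add. Components now {alpha} {beta,epsilon,theta} {rho,zeta} {kappa}
theta zeta (7): add. Components now {alpha} {beta,epsilon,rho,theta,zeta} {kappa}
alpha kappa (9): add. Components now {alpha,kappa} {beta,epsilon,rho,theta,zeta}
rho theta (12): skip — theta and rho already connected.
alpha theta (15): add. Components now {alpha,beta,epsilon,kappa,rho,theta,zeta}
MST edges: beta theta, epsilon theta, rho zeta, theta zeta, alpha kappa, alpha theta; total weight 3+4+5+7+9+15 = 43.

43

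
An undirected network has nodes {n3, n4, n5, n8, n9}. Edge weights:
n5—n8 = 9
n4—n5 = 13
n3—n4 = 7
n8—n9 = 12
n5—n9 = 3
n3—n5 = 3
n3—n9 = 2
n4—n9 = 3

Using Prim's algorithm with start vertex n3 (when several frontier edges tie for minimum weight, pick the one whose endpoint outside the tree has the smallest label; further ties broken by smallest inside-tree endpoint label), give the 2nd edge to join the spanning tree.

Prim, starting at n3.
Step 1: frontier [n3—n9 2, n3—n5 3, n3—n4 7] → take n3—n9 (2); add n9.
Step 2: frontier [n3—n5 3, n3—n4 7, n4—n9 3, n5—n9 3, n8—n9 12] → take n4—n9 (3); add n4.
Step 3: frontier [n3—n5 3, n4—n5 13, n5—n9 3, n8—n9 12] → take n3—n5 (3); add n5.
Step 4: frontier [n5—n8 9, n8—n9 12] → take n5—n8 (9); add n8.
The 2nd edge added is n4—n9.

n4-n9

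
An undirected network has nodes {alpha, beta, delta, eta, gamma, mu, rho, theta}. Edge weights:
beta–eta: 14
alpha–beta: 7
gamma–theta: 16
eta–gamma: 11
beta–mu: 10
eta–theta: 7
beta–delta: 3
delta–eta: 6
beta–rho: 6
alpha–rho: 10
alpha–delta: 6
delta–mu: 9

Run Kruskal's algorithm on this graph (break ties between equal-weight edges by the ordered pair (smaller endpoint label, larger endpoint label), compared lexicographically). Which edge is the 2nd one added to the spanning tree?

Kruskal: consider edges lightest-first.
beta–delta (3): add — endpoints in different components.
alpha–delta (6): add — endpoints in different components.
beta–rho (6): add — endpoints in different components.
delta–eta (6): add — endpoints in different components.
alpha–beta (7): skip — beta and alpha already connected.
eta–theta (7): add — endpoints in different components.
delta–mu (9): add — endpoints in different components.
alpha–rho (10): skip — rho and alpha already connected.
beta–mu (10): skip — mu and beta already connected.
eta–gamma (11): add — endpoints in different components.
The 2nd edge added is alpha–delta.

alpha-delta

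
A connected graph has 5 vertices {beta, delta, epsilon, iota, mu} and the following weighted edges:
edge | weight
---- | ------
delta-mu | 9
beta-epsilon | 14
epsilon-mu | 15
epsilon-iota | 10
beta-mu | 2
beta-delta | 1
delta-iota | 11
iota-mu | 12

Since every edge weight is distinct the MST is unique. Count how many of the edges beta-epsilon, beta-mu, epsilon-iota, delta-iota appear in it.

3

Sort edges by weight, then run Kruskal:
beta-delta (1): add. Components now {epsilon} {mu} {beta,delta} {iota}
beta-mu (2): add. Components now {epsilon} {beta,delta,mu} {iota}
delta-mu (9): skip — mu and delta already connected.
epsilon-iota (10): add. Components now {epsilon,iota} {beta,delta,mu}
delta-iota (11): add. Components now {beta,delta,epsilon,iota,mu}
MST edge set: {beta-delta, beta-mu, epsilon-iota, delta-iota}.
Of the listed edges, {beta-mu, epsilon-iota, delta-iota} are in the MST → 3.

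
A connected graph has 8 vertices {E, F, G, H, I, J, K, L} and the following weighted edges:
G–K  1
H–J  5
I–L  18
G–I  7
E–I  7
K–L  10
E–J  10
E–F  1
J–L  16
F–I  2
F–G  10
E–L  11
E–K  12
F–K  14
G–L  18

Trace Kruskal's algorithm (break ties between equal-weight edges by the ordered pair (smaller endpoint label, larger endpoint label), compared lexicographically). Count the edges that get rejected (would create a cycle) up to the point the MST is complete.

2

Sort edges by weight, then run Kruskal:
E–F (1): add — endpoints in different components.
G–K (1): add — endpoints in different components.
F–I (2): add — endpoints in different components.
H–J (5): add — endpoints in different components.
E–I (7): skip — E and I already connected.
G–I (7): add — endpoints in different components.
E–J (10): add — endpoints in different components.
F–G (10): skip — F and G already connected.
K–L (10): add — endpoints in different components.
Edges rejected before the tree was complete: 2.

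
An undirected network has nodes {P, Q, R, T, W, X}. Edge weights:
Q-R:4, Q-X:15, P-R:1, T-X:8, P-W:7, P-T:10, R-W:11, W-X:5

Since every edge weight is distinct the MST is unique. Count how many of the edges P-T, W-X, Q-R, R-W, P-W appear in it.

Kruskal: consider edges lightest-first.
P-R (1): add. Components now {Q} {X} {T} {P,R} {W}
Q-R (4): add. Components now {P,Q,R} {X} {T} {W}
W-X (5): add. Components now {P,Q,R} {W,X} {T}
P-W (7): add. Components now {P,Q,R,W,X} {T}
T-X (8): add. Components now {P,Q,R,T,W,X}
MST edge set: {P-R, Q-R, W-X, P-W, T-X}.
Of the listed edges, {W-X, Q-R, P-W} are in the MST → 3.

3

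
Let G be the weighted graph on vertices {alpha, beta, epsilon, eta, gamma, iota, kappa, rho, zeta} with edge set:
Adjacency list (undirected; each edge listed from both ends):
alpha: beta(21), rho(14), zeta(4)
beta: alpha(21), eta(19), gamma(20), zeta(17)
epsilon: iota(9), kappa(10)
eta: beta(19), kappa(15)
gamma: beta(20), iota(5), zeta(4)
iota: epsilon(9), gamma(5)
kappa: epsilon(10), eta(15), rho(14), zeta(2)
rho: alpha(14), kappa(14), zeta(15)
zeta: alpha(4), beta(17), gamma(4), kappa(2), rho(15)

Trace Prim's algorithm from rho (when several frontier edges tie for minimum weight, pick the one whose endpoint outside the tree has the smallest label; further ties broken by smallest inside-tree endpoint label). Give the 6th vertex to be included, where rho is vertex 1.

iota

Grow the tree from rho using Prim:
Step 1: cheapest edge leaving the tree is alpha–rho (14); add alpha.
Step 2: cheapest edge leaving the tree is alpha–zeta (4); add zeta.
Step 3: cheapest edge leaving the tree is kappa–zeta (2); add kappa.
Step 4: cheapest edge leaving the tree is gamma–zeta (4); add gamma.
Step 5: cheapest edge leaving the tree is gamma–iota (5); add iota.
Step 6: cheapest edge leaving the tree is epsilon–iota (9); add epsilon.
Step 7: cheapest edge leaving the tree is eta–kappa (15); add eta.
Step 8: cheapest edge leaving the tree is beta–zeta (17); add beta.
Vertex order: rho, alpha, zeta, kappa, gamma, iota, epsilon, eta, beta. The 6th vertex is iota.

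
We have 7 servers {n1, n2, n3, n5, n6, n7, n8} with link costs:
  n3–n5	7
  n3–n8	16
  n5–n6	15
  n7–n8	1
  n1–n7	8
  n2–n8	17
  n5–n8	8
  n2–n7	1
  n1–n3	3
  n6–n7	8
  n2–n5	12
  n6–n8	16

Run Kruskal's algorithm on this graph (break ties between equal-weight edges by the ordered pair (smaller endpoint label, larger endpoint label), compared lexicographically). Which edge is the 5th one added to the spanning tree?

n1-n7

Sort edges by weight, then run Kruskal:
n2–n7 (1): add. Components now {n8} {n1} {n2,n7} {n3} {n5} {n6}
n7–n8 (1): add. Components now {n2,n7,n8} {n1} {n3} {n5} {n6}
n1–n3 (3): add. Components now {n2,n7,n8} {n1,n3} {n5} {n6}
n3–n5 (7): add. Components now {n2,n7,n8} {n1,n3,n5} {n6}
n1–n7 (8): add. Components now {n1,n2,n3,n5,n7,n8} {n6}
n5–n8 (8): skip — n8 and n5 already connected.
n6–n7 (8): add. Components now {n1,n2,n3,n5,n6,n7,n8}
The 5th edge added is n1–n7.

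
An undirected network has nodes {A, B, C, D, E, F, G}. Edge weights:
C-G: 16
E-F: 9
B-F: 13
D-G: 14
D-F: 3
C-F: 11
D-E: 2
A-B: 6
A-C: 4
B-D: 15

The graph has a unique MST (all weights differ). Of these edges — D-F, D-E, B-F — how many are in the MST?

2

Kruskal: consider edges lightest-first.
D-E (2): add. Components now {A} {B} {C} {D,E} {F} {G}
D-F (3): add. Components now {A} {B} {C} {D,E,F} {G}
A-C (4): add. Components now {A,C} {B} {D,E,F} {G}
A-B (6): add. Components now {A,B,C} {D,E,F} {G}
E-F (9): skip — E and F already connected.
C-F (11): add. Components now {A,B,C,D,E,F} {G}
B-F (13): skip — B and F already connected.
D-G (14): add. Components now {A,B,C,D,E,F,G}
MST edge set: {D-E, D-F, A-C, A-B, C-F, D-G}.
Of the listed edges, {D-F, D-E} are in the MST → 2.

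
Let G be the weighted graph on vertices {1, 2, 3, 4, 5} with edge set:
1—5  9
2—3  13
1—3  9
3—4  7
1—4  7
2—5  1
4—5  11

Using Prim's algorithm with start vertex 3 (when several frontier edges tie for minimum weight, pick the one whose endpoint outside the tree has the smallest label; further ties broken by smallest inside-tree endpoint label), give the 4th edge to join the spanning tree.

Prim's algorithm from 3:
Step 1: frontier [3—4 7, 1—3 9, 2—3 13] → take 3—4 (7); add 4.
Step 2: frontier [1—3 9, 2—3 13, 1—4 7, 4—5 11] → take 1—4 (7); add 1.
Step 3: frontier [1—5 9, 2—3 13, 4—5 11] → take 1—5 (9); add 5.
Step 4: frontier [2—3 13, 2—5 1] → take 2—5 (1); add 2.
The 4th edge added is 2—5.

2-5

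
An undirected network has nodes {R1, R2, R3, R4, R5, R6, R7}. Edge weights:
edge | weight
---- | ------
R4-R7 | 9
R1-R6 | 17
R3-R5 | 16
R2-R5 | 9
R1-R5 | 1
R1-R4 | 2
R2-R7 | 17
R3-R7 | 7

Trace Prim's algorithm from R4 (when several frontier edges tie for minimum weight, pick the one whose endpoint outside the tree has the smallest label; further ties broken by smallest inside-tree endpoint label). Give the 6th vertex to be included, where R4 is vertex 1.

Prim's algorithm from R4:
Step 1: cheapest edge leaving the tree is R1-R4 (2); add R1.
Step 2: cheapest edge leaving the tree is R1-R5 (1); add R5.
Step 3: cheapest edge leaving the tree is R2-R5 (9); add R2.
Step 4: cheapest edge leaving the tree is R4-R7 (9); add R7.
Step 5: cheapest edge leaving the tree is R3-R7 (7); add R3.
Step 6: cheapest edge leaving the tree is R1-R6 (17); add R6.
Vertex order: R4, R1, R5, R2, R7, R3, R6. The 6th vertex is R3.

R3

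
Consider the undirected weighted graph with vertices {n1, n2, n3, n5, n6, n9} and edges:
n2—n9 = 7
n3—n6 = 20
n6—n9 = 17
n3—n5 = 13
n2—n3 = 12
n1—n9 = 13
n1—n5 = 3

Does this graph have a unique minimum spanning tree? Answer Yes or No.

Kruskal: consider edges lightest-first.
n1—n5 (3): add. Components now {n1,n5} {n3} {n6} {n2} {n9}
n2—n9 (7): add. Components now {n1,n5} {n3} {n6} {n2,n9}
n2—n3 (12): add. Components now {n1,n5} {n2,n3,n9} {n6}
n1—n9 (13): add. Components now {n1,n2,n3,n5,n9} {n6}
n3—n5 (13): skip — n5 and n3 already connected.
n6—n9 (17): add. Components now {n1,n2,n3,n5,n6,n9}
Non-tree edge n3—n5 has weight 13, equal to the heaviest edge on its tree cycle — swapping gives another MST of the same weight. Not unique.

No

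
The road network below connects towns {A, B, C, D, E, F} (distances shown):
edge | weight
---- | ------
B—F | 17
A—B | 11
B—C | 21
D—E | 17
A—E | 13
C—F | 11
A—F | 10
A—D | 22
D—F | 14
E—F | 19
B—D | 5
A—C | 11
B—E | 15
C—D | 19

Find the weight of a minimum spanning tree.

50

Grow the tree from D using Prim:
Step 1: frontier [B—D 5, D—F 14, D—E 17, C—D 19, A—D 22] → take B—D (5); add B.
Step 2: frontier [A—B 11, B—E 15, B—F 17, B—C 21, D—F 14, D—E 17, C—D 19, A—D 22] → take A—B (11); add A.
Step 3: frontier [A—F 10, A—C 11, A—E 13, B—E 15, B—F 17, B—C 21, D—F 14, D—E 17, C—D 19] → take A—F (10); add F.
Step 4: frontier [A—C 11, A—E 13, B—E 15, B—C 21, D—E 17, C—D 19, C—F 11, E—F 19] → take A—C (11); add C.
Step 5: frontier [A—E 13, B—E 15, D—E 17, E—F 19] → take A—E (13); add E.
MST edges: B—D, A—B, A—F, A—C, A—E; total weight 5+11+10+11+13 = 50.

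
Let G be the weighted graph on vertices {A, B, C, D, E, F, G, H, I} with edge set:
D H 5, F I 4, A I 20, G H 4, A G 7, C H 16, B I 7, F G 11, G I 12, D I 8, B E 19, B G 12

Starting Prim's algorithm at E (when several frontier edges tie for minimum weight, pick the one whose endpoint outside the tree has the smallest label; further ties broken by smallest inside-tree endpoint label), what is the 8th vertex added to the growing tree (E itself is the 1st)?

A

Prim's algorithm from E:
Step 1: frontier [B E 19] → take B E (19); add B.
Step 2: frontier [B I 7, B G 12] → take B I (7); add I.
Step 3: frontier [B G 12, F I 4, D I 8, G I 12, A I 20] → take F I (4); add F.
Step 4: frontier [B G 12, F G 11, D I 8, G I 12, A I 20] → take D I (8); add D.
Step 5: frontier [B G 12, D H 5, F G 11, G I 12, A I 20] → take D H (5); add H.
Step 6: frontier [B G 12, F G 11, G H 4, C H 16, G I 12, A I 20] → take G H (4); add G.
Step 7: frontier [A G 7, C H 16, A I 20] → take A G (7); add A.
Step 8: frontier [C H 16] → take C H (16); add C.
Vertex order: E, B, I, F, D, H, G, A, C. The 8th vertex is A.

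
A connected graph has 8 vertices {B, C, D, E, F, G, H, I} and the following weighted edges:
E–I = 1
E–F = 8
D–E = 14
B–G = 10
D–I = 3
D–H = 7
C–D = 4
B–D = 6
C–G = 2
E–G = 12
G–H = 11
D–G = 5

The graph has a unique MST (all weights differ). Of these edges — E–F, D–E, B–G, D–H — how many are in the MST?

2

Kruskal's algorithm — process edges by increasing weight (ties by edge label):
E–I (1): add — endpoints in different components.
C–G (2): add — endpoints in different components.
D–I (3): add — endpoints in different components.
C–D (4): add — endpoints in different components.
D–G (5): skip — D and G already connected.
B–D (6): add — endpoints in different components.
D–H (7): add — endpoints in different components.
E–F (8): add — endpoints in different components.
MST edge set: {E–I, C–G, D–I, C–D, B–D, D–H, E–F}.
Of the listed edges, {E–F, D–H} are in the MST → 2.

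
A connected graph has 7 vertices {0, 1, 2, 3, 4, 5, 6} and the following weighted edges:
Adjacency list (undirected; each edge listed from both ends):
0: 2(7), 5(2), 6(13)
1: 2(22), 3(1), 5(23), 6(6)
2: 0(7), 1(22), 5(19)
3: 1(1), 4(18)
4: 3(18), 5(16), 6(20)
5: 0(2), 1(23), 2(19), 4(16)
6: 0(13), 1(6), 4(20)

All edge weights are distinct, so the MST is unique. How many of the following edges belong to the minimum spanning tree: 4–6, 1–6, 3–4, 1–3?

2

Kruskal's algorithm — process edges by increasing weight (ties by edge label):
1–3 (1): add — endpoints in different components.
0–5 (2): add — endpoints in different components.
1–6 (6): add — endpoints in different components.
0–2 (7): add — endpoints in different components.
0–6 (13): add — endpoints in different components.
4–5 (16): add — endpoints in different components.
MST edge set: {1–3, 0–5, 1–6, 0–2, 0–6, 4–5}.
Of the listed edges, {1–6, 1–3} are in the MST → 2.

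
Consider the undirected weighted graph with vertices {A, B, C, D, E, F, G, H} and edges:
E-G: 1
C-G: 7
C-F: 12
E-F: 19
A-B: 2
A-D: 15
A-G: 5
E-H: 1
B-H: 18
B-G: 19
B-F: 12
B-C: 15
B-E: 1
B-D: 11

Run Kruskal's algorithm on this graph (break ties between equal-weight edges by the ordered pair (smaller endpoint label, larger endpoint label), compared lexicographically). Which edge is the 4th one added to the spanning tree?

A-B

Kruskal's algorithm — process edges by increasing weight (ties by edge label):
B-E (1): add — endpoints in different components.
E-G (1): add — endpoints in different components.
E-H (1): add — endpoints in different components.
A-B (2): add — endpoints in different components.
A-G (5): skip — A and G already connected.
C-G (7): add — endpoints in different components.
B-D (11): add — endpoints in different components.
B-F (12): add — endpoints in different components.
The 4th edge added is A-B.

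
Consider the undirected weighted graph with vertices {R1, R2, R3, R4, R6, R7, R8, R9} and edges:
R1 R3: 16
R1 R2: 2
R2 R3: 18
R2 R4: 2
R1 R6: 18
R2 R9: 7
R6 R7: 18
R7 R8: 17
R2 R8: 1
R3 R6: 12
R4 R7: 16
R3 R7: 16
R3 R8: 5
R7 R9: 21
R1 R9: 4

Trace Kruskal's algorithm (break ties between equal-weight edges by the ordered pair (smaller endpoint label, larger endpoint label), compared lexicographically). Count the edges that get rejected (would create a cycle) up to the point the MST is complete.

Kruskal's algorithm — process edges by increasing weight (ties by edge label):
R2 R8 (1): add — endpoints in different components.
R1 R2 (2): add — endpoints in different components.
R2 R4 (2): add — endpoints in different components.
R1 R9 (4): add — endpoints in different components.
R3 R8 (5): add — endpoints in different components.
R2 R9 (7): skip — R9 and R2 already connected.
R3 R6 (12): add — endpoints in different components.
R1 R3 (16): skip — R1 and R3 already connected.
R3 R7 (16): add — endpoints in different components.
Edges rejected before the tree was complete: 2.

2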